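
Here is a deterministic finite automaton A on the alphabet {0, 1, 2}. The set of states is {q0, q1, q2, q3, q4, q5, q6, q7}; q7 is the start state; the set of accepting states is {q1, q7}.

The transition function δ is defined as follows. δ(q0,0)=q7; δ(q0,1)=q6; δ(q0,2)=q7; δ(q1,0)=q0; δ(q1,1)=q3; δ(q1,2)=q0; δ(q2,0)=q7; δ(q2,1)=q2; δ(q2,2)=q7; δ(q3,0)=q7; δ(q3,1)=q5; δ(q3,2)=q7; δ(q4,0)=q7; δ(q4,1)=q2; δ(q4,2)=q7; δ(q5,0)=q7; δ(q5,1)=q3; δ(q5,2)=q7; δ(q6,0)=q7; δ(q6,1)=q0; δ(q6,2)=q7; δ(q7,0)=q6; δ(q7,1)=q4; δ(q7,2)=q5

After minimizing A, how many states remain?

2

States {q1} cannot be reached from the start state, so discard them.
Start with accepting vs non-accepting: {q7} | {q0,q2,q3,q4,q5,q6}.
Stable partition: {q7} | {q0,q2,q3,q4,q5,q6} — 2 equivalence classes.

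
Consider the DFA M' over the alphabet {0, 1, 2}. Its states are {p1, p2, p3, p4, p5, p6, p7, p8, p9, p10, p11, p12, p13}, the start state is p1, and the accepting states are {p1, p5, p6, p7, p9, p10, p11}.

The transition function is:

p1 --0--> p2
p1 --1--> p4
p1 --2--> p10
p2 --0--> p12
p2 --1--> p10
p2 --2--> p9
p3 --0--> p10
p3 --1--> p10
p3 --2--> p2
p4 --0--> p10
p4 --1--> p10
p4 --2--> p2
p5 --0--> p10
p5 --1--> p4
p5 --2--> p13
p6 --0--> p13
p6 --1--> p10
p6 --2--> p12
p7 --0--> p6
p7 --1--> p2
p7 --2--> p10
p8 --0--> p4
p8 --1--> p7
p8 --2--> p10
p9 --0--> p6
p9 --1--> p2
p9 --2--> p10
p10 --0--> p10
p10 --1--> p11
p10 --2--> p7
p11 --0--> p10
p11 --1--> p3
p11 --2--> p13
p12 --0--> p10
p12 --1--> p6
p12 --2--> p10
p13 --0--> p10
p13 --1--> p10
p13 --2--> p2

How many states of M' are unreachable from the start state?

Starting at p1 and following transitions, the reachable set is {p1, p2, p3, p4, p6, p7, p9, p10, p11, p12, p13}. That leaves p5, p8 unreachable — 2 in total.

2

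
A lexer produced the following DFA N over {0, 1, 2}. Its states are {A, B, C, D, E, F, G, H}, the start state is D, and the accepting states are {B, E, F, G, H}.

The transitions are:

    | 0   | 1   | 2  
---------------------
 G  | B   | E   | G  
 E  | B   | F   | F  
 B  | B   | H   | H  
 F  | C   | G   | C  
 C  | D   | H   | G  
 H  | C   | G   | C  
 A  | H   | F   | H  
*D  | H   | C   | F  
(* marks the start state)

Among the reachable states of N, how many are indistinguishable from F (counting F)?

2

First remove the unreachable states {A}; 7 states remain.
P0 = {B,E,F,G,H} | {C,D}.
On input 0, block {B,E,F,G,H} splits into {B,E,G} and {F,H}.
Split {B,E,G} by δ(·,1) → {B,E} and {G}.
Split {C,D} by δ(·,0) → {C} and {D}.
Stable partition: {B,E} | {C} | {F,H} | {G} | {D} — 5 equivalence classes.
State F belongs to the block {F,H}, which has 2 states.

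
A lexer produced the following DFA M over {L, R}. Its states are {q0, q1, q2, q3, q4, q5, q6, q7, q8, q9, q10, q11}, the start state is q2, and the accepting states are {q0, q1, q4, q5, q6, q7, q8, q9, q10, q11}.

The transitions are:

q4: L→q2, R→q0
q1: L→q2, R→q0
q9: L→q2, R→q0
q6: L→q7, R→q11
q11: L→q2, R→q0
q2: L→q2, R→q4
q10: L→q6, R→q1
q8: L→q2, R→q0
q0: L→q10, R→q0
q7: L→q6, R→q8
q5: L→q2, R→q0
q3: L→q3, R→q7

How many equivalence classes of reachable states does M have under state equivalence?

First remove the unreachable states {q3,q5,q9}; 9 states remain.
Initial partition by acceptance: {q0,q1,q4,q6,q7,q8,q10,q11} | {q2}.
Refine {q0,q1,q4,q6,q7,q8,q10,q11} on symbol L: members go to different blocks, giving {q0,q6,q7,q10} and {q1,q4,q8,q11}.
Refine {q0,q6,q7,q10} on symbol R: members go to different blocks, giving {q6,q7,q10} and {q0}.
Stable partition: {q6,q7,q10} | {q2} | {q1,q4,q8,q11} | {q0} — 4 equivalence classes.

4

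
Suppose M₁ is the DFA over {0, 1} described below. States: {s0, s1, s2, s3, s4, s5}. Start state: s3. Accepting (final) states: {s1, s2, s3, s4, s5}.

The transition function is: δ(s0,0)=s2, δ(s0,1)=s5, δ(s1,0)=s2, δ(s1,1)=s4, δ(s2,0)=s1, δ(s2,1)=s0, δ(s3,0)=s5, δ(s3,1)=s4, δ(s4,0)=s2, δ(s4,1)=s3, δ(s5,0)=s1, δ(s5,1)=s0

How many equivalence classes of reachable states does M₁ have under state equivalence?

3

Start with accepting vs non-accepting: {s1,s2,s3,s4,s5} | {s0}.
On input 1, block {s1,s2,s3,s4,s5} splits into {s1,s3,s4} and {s2,s5}.
Stable partition: {s1,s3,s4} | {s0} | {s2,s5} — 3 equivalence classes.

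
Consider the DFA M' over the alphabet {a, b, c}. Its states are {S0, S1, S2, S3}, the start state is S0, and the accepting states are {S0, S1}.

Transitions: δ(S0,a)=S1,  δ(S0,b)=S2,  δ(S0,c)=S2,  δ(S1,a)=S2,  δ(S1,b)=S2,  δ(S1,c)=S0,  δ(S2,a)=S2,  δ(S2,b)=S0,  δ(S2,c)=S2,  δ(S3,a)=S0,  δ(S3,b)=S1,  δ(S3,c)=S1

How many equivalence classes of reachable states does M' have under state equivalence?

3

Reachable states from the start: {S0,S1,S2}. Unreachable: {S3} — drop them.
Start with accepting vs non-accepting: {S0,S1} | {S2}.
Split {S0,S1} by δ(·,a) → {S0} and {S1}.
Stable partition: {S0} | {S2} | {S1} — 3 equivalence classes.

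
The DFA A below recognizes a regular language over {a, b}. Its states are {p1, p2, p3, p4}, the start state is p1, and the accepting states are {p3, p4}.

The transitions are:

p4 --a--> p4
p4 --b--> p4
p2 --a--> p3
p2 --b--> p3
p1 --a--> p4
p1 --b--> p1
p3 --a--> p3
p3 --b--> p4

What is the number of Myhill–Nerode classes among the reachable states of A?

2

Reachable states from the start: {p1,p4}. Unreachable: {p2,p3} — drop them.
Initial partition by acceptance: {p4} | {p1}.
No further refinement is possible. Final partition (2 blocks): {p4} | {p1}.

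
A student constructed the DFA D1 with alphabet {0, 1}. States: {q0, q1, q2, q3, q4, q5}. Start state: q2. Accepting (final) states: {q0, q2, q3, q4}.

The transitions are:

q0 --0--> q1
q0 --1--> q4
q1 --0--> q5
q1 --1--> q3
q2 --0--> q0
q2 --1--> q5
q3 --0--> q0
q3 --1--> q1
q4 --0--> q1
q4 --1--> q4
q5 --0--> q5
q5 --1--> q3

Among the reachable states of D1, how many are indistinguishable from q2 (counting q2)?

2

Start with accepting vs non-accepting: {q0,q2,q3,q4} | {q1,q5}.
Split {q0,q2,q3,q4} by δ(·,0) → {q0,q4} and {q2,q3}.
The partition is now stable with 3 blocks: {q0,q4} | {q1,q5} | {q2,q3}.
The equivalence class containing q2 is {q2,q3}, of size 2.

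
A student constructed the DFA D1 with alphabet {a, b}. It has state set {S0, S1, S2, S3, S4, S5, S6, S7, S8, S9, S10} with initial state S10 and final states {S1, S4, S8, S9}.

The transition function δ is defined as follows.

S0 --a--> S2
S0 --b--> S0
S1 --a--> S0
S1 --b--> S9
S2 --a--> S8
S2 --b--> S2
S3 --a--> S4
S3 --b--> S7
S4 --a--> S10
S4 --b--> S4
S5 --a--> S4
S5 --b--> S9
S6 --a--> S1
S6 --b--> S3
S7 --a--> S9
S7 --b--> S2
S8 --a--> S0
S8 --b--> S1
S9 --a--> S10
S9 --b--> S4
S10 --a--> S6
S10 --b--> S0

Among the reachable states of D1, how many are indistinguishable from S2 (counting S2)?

4

Reachable states from the start: {S0,S1,S2,S3,S4,S6,S7,S8,S9,S10}. Unreachable: {S5} — drop them.
Start with accepting vs non-accepting: {S1,S4,S8,S9} | {S0,S2,S3,S6,S7,S10}.
Split {S0,S2,S3,S6,S7,S10} by δ(·,a) → {S2,S3,S6,S7} and {S0,S10}.
The partition is now stable with 3 blocks: {S1,S4,S8,S9} | {S2,S3,S6,S7} | {S0,S10}.
State S2 belongs to the block {S2,S3,S6,S7}, which has 4 states.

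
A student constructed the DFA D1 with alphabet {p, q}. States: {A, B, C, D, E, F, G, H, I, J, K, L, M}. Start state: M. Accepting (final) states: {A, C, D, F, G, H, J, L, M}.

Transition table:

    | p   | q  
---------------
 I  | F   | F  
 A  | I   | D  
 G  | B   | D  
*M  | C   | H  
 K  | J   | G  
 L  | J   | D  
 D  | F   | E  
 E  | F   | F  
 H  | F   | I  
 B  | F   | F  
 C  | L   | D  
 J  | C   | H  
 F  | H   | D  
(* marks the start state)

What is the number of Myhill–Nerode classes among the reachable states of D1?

Reachable states from the start: {C,D,E,F,H,I,J,L,M}. Unreachable: {A,B,G,K} — drop them.
Initial partition by acceptance: {C,D,F,H,J,L,M} | {E,I}.
Refine {C,D,F,H,J,L,M} on symbol q: members go to different blocks, giving {C,F,J,L,M} and {D,H}.
Refine {C,F,J,L,M} on symbol p: members go to different blocks, giving {C,J,L,M} and {F}.
Stable partition: {C,J,L,M} | {E,I} | {D,H} | {F} — 4 equivalence classes.

4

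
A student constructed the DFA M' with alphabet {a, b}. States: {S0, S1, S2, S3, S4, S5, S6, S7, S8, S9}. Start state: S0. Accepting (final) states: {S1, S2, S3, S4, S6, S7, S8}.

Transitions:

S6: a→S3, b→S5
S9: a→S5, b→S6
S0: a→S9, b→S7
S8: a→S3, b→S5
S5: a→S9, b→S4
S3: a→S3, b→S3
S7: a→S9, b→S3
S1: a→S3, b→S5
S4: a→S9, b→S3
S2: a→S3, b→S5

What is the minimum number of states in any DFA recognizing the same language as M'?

States {S1,S2,S8} cannot be reached from the start state, so discard them.
Start with accepting vs non-accepting: {S3,S4,S6,S7} | {S0,S5,S9}.
Split {S3,S4,S6,S7} by δ(·,a) → {S3,S6} and {S4,S7}.
Split {S3,S6} by δ(·,b) → {S3} and {S6}.
On input b, block {S0,S5,S9} splits into {S0,S5} and {S9}.
The partition is now stable with 5 blocks: {S3} | {S0,S5} | {S4,S7} | {S6} | {S9}.

5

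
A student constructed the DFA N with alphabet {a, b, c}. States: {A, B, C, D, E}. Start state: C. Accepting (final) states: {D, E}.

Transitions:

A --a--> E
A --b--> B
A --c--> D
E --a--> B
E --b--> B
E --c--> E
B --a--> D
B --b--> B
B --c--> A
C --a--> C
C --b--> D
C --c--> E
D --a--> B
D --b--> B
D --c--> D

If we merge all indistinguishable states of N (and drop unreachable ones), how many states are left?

Initial partition by acceptance: {D,E} | {A,B,C}.
On input a, block {A,B,C} splits into {A,B} and {C}.
Split {A,B} by δ(·,c) → {A} and {B}.
The partition is now stable with 4 blocks: {D,E} | {A} | {C} | {B}.

4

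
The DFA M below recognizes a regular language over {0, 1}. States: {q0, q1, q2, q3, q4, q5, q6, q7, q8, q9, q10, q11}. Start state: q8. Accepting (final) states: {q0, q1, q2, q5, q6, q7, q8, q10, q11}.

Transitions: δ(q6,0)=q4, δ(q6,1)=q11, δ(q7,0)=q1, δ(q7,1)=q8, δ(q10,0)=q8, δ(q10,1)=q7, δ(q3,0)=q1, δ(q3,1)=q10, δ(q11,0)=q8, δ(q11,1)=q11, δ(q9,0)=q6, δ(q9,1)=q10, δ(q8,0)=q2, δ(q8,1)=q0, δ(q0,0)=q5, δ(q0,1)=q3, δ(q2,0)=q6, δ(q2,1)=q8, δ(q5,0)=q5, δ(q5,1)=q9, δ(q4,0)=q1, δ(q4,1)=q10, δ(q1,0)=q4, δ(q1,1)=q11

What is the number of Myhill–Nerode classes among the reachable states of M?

7

Every state is reachable, so we keep all 12.
P0 = {q0,q1,q2,q5,q6,q7,q8,q10,q11} | {q3,q4,q9}.
Split {q0,q1,q2,q5,q6,q7,q8,q10,q11} by δ(·,0) → {q0,q2,q5,q7,q8,q10,q11} and {q1,q6}.
On input 0, block {q0,q2,q5,q7,q8,q10,q11} splits into {q0,q5,q8,q10,q11} and {q2,q7}.
Refine {q0,q5,q8,q10,q11} on symbol 0: members go to different blocks, giving {q0,q5,q10,q11} and {q8}.
Refine {q0,q5,q10,q11} on symbol 0: members go to different blocks, giving {q0,q5} and {q10,q11}.
Split {q10,q11} by δ(·,1) → {q10} and {q11}.
Stable partition: {q0,q5} | {q3,q4,q9} | {q1,q6} | {q2,q7} | {q8} | {q10} | {q11} — 7 equivalence classes.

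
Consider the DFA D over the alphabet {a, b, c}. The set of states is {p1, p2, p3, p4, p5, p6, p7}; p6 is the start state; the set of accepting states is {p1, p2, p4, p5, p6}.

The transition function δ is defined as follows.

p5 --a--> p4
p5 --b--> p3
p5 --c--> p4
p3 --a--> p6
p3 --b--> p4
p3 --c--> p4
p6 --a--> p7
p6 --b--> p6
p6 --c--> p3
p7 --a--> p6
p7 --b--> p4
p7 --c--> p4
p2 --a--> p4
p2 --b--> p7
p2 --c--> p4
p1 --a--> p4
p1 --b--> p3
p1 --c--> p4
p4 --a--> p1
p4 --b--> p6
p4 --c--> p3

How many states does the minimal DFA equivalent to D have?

States {p2,p5} cannot be reached from the start state, so discard them.
Start with accepting vs non-accepting: {p1,p4,p6} | {p3,p7}.
Refine {p1,p4,p6} on symbol a: members go to different blocks, giving {p1,p4} and {p6}.
Refine {p1,p4} on symbol b: members go to different blocks, giving {p1} and {p4}.
The partition is now stable with 4 blocks: {p1} | {p3,p7} | {p6} | {p4}.

4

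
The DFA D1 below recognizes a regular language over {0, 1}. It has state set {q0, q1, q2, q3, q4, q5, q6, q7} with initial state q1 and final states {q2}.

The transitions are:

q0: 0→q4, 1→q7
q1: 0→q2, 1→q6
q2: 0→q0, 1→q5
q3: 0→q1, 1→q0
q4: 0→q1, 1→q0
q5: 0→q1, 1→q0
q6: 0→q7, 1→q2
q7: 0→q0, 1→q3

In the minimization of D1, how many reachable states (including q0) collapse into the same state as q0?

1

P0 = {q2} | {q0,q1,q3,q4,q5,q6,q7}.
Split {q0,q1,q3,q4,q5,q6,q7} by δ(·,0) → {q0,q3,q4,q5,q6,q7} and {q1}.
Refine {q0,q3,q4,q5,q6,q7} on symbol 0: members go to different blocks, giving {q0,q6,q7} and {q3,q4,q5}.
On input 0, block {q0,q6,q7} splits into {q6,q7} and {q0}.
On input 0, block {q6,q7} splits into {q6} and {q7}.
The partition is now stable with 6 blocks: {q2} | {q6} | {q1} | {q3,q4,q5} | {q0} | {q7}.
The equivalence class containing q0 is {q0}, of size 1.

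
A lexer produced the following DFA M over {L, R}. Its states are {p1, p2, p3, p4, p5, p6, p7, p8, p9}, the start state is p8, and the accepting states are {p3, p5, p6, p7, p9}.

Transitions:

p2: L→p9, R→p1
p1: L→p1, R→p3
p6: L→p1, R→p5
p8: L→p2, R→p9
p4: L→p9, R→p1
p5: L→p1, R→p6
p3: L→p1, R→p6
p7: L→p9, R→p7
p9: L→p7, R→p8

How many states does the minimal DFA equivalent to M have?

6

States {p4} cannot be reached from the start state, so discard them.
P0 = {p3,p5,p6,p7,p9} | {p1,p2,p8}.
On input L, block {p3,p5,p6,p7,p9} splits into {p3,p5,p6} and {p7,p9}.
On input L, block {p1,p2,p8} splits into {p1,p8} and {p2}.
Split {p1,p8} by δ(·,L) → {p1} and {p8}.
Refine {p7,p9} on symbol R: members go to different blocks, giving {p7} and {p9}.
Stable partition: {p3,p5,p6} | {p1} | {p7} | {p2} | {p8} | {p9} — 6 equivalence classes.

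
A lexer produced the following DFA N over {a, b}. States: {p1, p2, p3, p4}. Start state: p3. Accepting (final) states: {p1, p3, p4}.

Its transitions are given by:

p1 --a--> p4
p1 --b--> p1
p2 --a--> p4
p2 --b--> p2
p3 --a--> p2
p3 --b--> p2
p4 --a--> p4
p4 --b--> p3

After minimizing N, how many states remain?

3

First remove the unreachable states {p1}; 3 states remain.
Start with accepting vs non-accepting: {p3,p4} | {p2}.
Refine {p3,p4} on symbol a: members go to different blocks, giving {p3} and {p4}.
No further refinement is possible. Final partition (3 blocks): {p3} | {p2} | {p4}.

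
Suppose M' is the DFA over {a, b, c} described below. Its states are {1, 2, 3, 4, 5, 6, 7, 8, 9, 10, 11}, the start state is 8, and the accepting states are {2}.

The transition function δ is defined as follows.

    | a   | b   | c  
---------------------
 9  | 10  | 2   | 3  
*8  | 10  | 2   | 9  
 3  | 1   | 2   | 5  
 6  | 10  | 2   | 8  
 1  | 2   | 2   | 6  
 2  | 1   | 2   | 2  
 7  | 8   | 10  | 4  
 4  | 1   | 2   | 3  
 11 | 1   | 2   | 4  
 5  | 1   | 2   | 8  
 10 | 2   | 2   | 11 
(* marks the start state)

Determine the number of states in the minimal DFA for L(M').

3

Reachable states from the start: {1,2,3,4,5,6,8,9,10,11}. Unreachable: {7} — drop them.
Start with accepting vs non-accepting: {2} | {1,3,4,5,6,8,9,10,11}.
On input a, block {1,3,4,5,6,8,9,10,11} splits into {3,4,5,6,8,9,11} and {1,10}.
The partition is now stable with 3 blocks: {2} | {3,4,5,6,8,9,11} | {1,10}.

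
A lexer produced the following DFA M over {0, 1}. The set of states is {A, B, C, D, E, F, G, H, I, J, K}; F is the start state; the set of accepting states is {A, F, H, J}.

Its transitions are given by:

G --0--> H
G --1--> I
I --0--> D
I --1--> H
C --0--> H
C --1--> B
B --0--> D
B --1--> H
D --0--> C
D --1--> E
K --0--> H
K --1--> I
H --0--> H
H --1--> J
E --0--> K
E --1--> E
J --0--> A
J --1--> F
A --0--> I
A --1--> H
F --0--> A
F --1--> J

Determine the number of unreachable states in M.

No path from F leads to G; the other 10 states are all reachable.

1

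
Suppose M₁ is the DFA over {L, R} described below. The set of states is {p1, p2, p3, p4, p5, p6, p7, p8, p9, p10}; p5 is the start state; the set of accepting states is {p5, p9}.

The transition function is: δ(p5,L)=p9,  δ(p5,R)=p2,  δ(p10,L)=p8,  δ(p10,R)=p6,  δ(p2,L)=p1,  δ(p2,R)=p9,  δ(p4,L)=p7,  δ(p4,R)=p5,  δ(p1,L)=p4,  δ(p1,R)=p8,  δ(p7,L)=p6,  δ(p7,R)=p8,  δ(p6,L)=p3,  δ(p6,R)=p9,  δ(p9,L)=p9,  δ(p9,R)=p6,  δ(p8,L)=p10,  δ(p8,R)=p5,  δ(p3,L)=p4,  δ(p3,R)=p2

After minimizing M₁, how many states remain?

3

P0 = {p5,p9} | {p1,p2,p3,p4,p6,p7,p8,p10}.
On input R, block {p1,p2,p3,p4,p6,p7,p8,p10} splits into {p1,p3,p7,p10} and {p2,p4,p6,p8}.
No further refinement is possible. Final partition (3 blocks): {p5,p9} | {p1,p3,p7,p10} | {p2,p4,p6,p8}.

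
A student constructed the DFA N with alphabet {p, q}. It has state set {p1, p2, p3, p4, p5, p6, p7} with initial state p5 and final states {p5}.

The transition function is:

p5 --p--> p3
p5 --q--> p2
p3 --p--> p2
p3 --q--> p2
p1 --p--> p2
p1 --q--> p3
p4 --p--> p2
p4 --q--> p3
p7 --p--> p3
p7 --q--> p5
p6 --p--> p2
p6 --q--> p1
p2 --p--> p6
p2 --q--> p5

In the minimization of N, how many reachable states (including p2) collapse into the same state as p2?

1

States {p4,p7} cannot be reached from the start state, so discard them.
Initial partition by acceptance: {p5} | {p1,p2,p3,p6}.
Split {p1,p2,p3,p6} by δ(·,q) → {p1,p3,p6} and {p2}.
Split {p1,p3,p6} by δ(·,q) → {p1,p6} and {p3}.
Split {p1,p6} by δ(·,q) → {p1} and {p6}.
The partition is now stable with 5 blocks: {p5} | {p1} | {p2} | {p3} | {p6}.
State p2 belongs to the block {p2}, which has 1 states.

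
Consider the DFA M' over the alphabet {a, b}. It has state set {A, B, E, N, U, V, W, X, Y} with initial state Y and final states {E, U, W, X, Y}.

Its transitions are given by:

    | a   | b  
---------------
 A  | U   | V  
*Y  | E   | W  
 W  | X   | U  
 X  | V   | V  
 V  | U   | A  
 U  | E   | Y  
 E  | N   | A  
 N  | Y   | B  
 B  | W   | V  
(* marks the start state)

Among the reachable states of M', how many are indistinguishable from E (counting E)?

2

Initial partition by acceptance: {E,U,W,X,Y} | {A,B,N,V}.
On input a, block {E,U,W,X,Y} splits into {U,W,Y} and {E,X}.
The partition is now stable with 3 blocks: {U,W,Y} | {A,B,N,V} | {E,X}.
The equivalence class containing E is {E,X}, of size 2.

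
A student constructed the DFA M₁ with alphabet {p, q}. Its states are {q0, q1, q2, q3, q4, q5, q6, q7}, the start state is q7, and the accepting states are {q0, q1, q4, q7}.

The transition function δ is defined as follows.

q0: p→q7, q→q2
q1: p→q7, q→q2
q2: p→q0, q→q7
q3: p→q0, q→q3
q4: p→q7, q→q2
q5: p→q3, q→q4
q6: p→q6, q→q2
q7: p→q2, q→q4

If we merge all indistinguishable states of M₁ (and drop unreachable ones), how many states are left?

3

States {q1,q3,q5,q6} cannot be reached from the start state, so discard them.
P0 = {q0,q4,q7} | {q2}.
Split {q0,q4,q7} by δ(·,p) → {q0,q4} and {q7}.
No further refinement is possible. Final partition (3 blocks): {q0,q4} | {q2} | {q7}.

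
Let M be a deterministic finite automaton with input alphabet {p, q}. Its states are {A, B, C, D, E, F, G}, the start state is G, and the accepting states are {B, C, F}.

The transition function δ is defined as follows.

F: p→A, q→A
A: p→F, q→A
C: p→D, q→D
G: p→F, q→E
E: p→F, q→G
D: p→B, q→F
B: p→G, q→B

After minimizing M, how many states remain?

States {B,C,D} cannot be reached from the start state, so discard them.
Initial partition by acceptance: {F} | {A,E,G}.
No further refinement is possible. Final partition (2 blocks): {F} | {A,E,G}.

2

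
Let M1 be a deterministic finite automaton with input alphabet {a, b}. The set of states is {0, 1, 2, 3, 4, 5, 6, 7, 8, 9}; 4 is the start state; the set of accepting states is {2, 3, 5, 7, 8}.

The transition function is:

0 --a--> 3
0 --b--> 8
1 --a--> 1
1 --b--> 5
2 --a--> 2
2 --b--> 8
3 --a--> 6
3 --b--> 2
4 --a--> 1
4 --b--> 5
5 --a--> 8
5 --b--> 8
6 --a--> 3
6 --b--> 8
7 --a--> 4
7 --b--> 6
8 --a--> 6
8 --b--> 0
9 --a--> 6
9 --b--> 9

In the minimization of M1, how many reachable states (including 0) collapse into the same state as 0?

2

First remove the unreachable states {7,9}; 8 states remain.
Start with accepting vs non-accepting: {2,3,5,8} | {0,1,4,6}.
Split {2,3,5,8} by δ(·,a) → {2,5} and {3,8}.
On input a, block {2,5} splits into {2} and {5}.
Split {0,1,4,6} by δ(·,a) → {0,6} and {1,4}.
Refine {3,8} on symbol b: members go to different blocks, giving {3} and {8}.
The partition is now stable with 6 blocks: {2} | {0,6} | {3} | {5} | {1,4} | {8}.
State 0 belongs to the block {0,6}, which has 2 states.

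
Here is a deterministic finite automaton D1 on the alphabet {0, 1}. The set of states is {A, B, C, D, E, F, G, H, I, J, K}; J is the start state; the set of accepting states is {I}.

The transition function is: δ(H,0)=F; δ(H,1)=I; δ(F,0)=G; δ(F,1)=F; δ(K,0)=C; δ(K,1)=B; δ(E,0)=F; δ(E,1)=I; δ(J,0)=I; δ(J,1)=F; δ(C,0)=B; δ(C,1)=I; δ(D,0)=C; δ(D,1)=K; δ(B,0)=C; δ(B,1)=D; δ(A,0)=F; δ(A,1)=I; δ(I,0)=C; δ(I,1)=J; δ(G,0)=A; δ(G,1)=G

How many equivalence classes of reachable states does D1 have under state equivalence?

Reachable states from the start: {A,B,C,D,F,G,I,J,K}. Unreachable: {E,H} — drop them.
Initial partition by acceptance: {I} | {A,B,C,D,F,G,J,K}.
Refine {A,B,C,D,F,G,J,K} on symbol 0: members go to different blocks, giving {A,B,C,D,F,G,K} and {J}.
Split {A,B,C,D,F,G,K} by δ(·,1) → {B,D,F,G,K} and {A,C}.
Split {B,D,F,G,K} by δ(·,0) → {B,D,G,K} and {F}.
On input 0, block {A,C} splits into {A} and {C}.
Split {B,D,G,K} by δ(·,0) → {B,D,K} and {G}.
The partition is now stable with 7 blocks: {I} | {B,D,K} | {J} | {A} | {F} | {C} | {G}.

7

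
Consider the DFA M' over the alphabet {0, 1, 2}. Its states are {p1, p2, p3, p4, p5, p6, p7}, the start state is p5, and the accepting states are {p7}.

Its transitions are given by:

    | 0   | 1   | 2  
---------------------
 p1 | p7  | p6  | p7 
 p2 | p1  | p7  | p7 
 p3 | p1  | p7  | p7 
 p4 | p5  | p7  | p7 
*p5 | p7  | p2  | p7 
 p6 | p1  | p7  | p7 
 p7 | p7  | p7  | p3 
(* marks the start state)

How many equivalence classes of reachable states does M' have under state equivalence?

3

States {p4} cannot be reached from the start state, so discard them.
P0 = {p7} | {p1,p2,p3,p5,p6}.
Refine {p1,p2,p3,p5,p6} on symbol 0: members go to different blocks, giving {p2,p3,p6} and {p1,p5}.
The partition is now stable with 3 blocks: {p7} | {p2,p3,p6} | {p1,p5}.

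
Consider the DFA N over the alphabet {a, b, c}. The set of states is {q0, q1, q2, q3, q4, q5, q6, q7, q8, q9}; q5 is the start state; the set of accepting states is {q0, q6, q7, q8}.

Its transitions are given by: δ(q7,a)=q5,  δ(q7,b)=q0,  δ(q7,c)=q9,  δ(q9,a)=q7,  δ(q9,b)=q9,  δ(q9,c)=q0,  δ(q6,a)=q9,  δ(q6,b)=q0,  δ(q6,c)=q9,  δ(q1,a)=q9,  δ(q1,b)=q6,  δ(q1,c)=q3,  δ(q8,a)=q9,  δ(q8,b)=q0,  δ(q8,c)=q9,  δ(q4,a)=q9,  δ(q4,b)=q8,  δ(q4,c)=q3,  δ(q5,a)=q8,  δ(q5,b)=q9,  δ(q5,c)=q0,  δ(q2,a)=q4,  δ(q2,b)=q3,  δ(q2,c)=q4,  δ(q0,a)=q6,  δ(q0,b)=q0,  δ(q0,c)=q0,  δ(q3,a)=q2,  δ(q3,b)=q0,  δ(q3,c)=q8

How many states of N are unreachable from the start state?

No path from q5 leads to q1, q2, q3, q4; the other 6 states are all reachable.

4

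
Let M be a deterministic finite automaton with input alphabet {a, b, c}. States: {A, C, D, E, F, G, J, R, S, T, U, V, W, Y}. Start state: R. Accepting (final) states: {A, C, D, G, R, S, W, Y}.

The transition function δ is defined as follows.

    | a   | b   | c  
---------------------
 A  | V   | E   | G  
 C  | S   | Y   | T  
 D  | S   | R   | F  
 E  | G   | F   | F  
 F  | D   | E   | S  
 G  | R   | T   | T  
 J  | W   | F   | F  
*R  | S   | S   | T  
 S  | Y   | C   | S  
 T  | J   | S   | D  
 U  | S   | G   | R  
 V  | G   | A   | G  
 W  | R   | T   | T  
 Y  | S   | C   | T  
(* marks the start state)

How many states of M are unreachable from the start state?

3

No path from R leads to A, U, V; the other 11 states are all reachable.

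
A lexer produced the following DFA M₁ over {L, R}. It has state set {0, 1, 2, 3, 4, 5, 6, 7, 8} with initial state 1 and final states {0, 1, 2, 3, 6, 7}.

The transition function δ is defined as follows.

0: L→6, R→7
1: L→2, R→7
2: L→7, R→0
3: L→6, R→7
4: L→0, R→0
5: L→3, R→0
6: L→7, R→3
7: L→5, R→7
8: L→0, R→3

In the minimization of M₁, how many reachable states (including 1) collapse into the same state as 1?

3

First remove the unreachable states {4,8}; 7 states remain.
Initial partition by acceptance: {0,1,2,3,6,7} | {5}.
Refine {0,1,2,3,6,7} on symbol L: members go to different blocks, giving {0,1,2,3,6} and {7}.
On input L, block {0,1,2,3,6} splits into {0,1,3} and {2,6}.
No further refinement is possible. Final partition (4 blocks): {0,1,3} | {5} | {7} | {2,6}.
The equivalence class containing 1 is {0,1,3}, of size 3.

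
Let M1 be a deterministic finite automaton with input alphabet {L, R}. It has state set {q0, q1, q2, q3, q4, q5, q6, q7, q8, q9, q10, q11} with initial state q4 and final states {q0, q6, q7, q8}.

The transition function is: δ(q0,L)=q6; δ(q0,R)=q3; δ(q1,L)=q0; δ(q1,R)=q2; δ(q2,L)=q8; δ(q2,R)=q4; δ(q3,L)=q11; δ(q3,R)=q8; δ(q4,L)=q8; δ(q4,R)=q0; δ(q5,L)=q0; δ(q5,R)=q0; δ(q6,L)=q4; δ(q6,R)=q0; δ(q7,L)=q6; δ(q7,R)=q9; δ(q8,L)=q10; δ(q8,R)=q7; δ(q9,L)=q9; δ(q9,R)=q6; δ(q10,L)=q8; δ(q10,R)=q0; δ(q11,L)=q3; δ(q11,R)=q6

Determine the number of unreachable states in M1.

3

No path from q4 leads to q1, q2, q5; the other 9 states are all reachable.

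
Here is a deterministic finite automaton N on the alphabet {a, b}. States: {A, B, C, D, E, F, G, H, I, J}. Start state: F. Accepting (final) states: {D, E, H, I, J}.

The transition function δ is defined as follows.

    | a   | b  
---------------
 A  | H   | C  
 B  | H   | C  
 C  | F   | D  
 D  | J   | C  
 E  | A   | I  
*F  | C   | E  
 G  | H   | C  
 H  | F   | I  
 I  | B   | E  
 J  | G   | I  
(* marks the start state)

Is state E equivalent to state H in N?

No

P0 = {D,E,H,I,J} | {A,B,C,F,G}.
Split {D,E,H,I,J} by δ(·,a) → {E,H,I,J} and {D}.
Split {A,B,C,F,G} by δ(·,a) → {A,B,G} and {C,F}.
Refine {E,H,I,J} on symbol a: members go to different blocks, giving {E,I,J} and {H}.
Refine {C,F} on symbol b: members go to different blocks, giving {C} and {F}.
Stable partition: {E,I,J} | {A,B,G} | {D} | {C} | {H} | {F} — 6 equivalence classes.
E and H end up in different blocks, so they are distinguishable. For instance, the string 'aa' is accepted from only E.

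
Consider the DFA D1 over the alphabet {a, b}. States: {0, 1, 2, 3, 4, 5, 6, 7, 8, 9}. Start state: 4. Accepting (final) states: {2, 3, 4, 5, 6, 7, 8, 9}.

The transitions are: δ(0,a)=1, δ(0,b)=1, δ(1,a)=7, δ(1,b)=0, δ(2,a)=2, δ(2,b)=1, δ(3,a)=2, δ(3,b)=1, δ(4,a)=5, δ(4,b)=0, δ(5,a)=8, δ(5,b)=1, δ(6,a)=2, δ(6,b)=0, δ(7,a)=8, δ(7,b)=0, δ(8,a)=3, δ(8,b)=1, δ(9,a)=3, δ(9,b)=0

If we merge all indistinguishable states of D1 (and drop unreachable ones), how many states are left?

4

Reachable states from the start: {0,1,2,3,4,5,7,8}. Unreachable: {6,9} — drop them.
Initial partition by acceptance: {2,3,4,5,7,8} | {0,1}.
On input a, block {0,1} splits into {0} and {1}.
On input b, block {2,3,4,5,7,8} splits into {2,3,5,8} and {4,7}.
No further refinement is possible. Final partition (4 blocks): {2,3,5,8} | {0} | {1} | {4,7}.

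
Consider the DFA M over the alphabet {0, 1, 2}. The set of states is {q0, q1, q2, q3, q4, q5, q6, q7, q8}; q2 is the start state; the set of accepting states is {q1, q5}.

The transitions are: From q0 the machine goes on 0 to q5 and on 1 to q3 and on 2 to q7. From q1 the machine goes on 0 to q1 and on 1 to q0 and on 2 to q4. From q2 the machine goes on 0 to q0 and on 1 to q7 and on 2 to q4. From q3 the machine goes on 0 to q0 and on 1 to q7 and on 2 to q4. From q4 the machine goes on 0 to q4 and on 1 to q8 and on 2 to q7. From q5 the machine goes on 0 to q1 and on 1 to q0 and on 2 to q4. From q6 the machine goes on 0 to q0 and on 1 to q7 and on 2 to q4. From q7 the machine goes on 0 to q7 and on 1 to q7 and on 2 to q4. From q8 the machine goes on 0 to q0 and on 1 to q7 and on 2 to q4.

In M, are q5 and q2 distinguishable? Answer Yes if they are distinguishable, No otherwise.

Yes

States {q6} cannot be reached from the start state, so discard them.
Initial partition by acceptance: {q1,q5} | {q0,q2,q3,q4,q7,q8}.
Refine {q0,q2,q3,q4,q7,q8} on symbol 0: members go to different blocks, giving {q2,q3,q4,q7,q8} and {q0}.
Split {q2,q3,q4,q7,q8} by δ(·,0) → {q2,q3,q8} and {q4,q7}.
Split {q4,q7} by δ(·,1) → {q4} and {q7}.
The partition is now stable with 5 blocks: {q1,q5} | {q2,q3,q8} | {q0} | {q4} | {q7}.
q5 and q2 end up in different blocks, so they are distinguishable. For instance, the string 'ε' is accepted from only q5.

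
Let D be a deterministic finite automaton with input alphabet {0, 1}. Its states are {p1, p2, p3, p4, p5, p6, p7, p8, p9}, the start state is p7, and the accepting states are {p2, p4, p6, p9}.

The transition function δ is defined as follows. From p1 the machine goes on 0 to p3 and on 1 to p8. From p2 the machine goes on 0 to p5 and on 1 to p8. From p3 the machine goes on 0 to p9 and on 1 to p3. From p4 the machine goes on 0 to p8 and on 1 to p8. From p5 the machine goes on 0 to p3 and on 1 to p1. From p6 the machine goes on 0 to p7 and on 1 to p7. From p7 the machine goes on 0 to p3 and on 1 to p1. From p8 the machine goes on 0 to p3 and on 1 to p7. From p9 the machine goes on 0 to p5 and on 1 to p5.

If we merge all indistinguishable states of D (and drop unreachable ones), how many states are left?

3

Reachable states from the start: {p1,p3,p5,p7,p8,p9}. Unreachable: {p2,p4,p6} — drop them.
Start with accepting vs non-accepting: {p9} | {p1,p3,p5,p7,p8}.
Refine {p1,p3,p5,p7,p8} on symbol 0: members go to different blocks, giving {p1,p5,p7,p8} and {p3}.
Stable partition: {p9} | {p1,p5,p7,p8} | {p3} — 3 equivalence classes.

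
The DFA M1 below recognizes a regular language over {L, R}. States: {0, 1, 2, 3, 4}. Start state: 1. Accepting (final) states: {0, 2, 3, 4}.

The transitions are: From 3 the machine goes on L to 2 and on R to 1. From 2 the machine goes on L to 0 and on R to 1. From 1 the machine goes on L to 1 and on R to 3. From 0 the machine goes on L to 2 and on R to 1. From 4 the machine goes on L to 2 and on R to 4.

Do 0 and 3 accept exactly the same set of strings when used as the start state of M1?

Yes

Reachable states from the start: {0,1,2,3}. Unreachable: {4} — drop them.
Start with accepting vs non-accepting: {0,2,3} | {1}.
Stable partition: {0,2,3} | {1} — 2 equivalence classes.
0 and 3 lie in the same block of the stable partition, so they are equivalent — no string distinguishes them.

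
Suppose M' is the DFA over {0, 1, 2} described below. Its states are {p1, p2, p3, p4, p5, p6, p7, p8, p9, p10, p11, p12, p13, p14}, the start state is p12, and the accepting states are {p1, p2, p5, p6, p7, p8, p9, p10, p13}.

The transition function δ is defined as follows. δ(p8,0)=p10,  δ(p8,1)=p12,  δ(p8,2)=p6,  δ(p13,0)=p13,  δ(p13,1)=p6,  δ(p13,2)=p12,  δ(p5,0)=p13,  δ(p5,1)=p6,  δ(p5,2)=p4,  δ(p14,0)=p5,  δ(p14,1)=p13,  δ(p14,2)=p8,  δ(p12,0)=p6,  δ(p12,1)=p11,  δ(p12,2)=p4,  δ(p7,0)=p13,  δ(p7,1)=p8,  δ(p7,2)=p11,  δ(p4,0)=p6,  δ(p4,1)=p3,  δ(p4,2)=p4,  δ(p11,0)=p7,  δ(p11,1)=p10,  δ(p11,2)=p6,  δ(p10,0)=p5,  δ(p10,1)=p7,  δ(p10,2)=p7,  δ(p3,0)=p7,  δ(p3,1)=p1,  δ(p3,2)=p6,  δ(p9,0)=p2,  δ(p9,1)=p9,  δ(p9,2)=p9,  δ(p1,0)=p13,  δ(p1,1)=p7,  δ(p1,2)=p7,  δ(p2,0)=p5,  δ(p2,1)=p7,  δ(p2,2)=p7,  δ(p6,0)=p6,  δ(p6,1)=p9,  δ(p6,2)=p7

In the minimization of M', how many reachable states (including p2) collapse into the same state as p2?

Reachable states from the start: {p1,p2,p3,p4,p5,p6,p7,p8,p9,p10,p11,p12,p13}. Unreachable: {p14} — drop them.
P0 = {p1,p2,p5,p6,p7,p8,p9,p10,p13} | {p3,p4,p11,p12}.
Split {p1,p2,p5,p6,p7,p8,p9,p10,p13} by δ(·,1) → {p1,p2,p5,p6,p7,p9,p10,p13} and {p8}.
Refine {p1,p2,p5,p6,p7,p9,p10,p13} on symbol 1: members go to different blocks, giving {p1,p2,p5,p6,p9,p10,p13} and {p7}.
Split {p1,p2,p5,p6,p9,p10,p13} by δ(·,1) → {p5,p6,p9,p13} and {p1,p2,p10}.
On input 0, block {p5,p6,p9,p13} splits into {p5,p6,p13} and {p9}.
On input 1, block {p5,p6,p13} splits into {p5,p13} and {p6}.
Refine {p3,p4,p11,p12} on symbol 0: members go to different blocks, giving {p3,p11} and {p4,p12}.
No further refinement is possible. Final partition (8 blocks): {p5,p13} | {p3,p11} | {p8} | {p7} | {p1,p2,p10} | {p9} | {p6} | {p4,p12}.
The equivalence class containing p2 is {p1,p2,p10}, of size 3.

3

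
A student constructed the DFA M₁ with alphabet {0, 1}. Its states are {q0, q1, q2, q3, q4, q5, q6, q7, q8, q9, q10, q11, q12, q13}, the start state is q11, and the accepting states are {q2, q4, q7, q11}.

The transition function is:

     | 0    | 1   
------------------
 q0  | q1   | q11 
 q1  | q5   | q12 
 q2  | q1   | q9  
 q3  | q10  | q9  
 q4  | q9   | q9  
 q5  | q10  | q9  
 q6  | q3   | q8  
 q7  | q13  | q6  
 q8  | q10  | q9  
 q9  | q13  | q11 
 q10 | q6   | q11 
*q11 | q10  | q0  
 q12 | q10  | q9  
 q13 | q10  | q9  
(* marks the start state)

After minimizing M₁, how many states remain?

First remove the unreachable states {q2,q4,q7}; 11 states remain.
Initial partition by acceptance: {q11} | {q0,q1,q3,q5,q6,q8,q9,q10,q12,q13}.
Refine {q0,q1,q3,q5,q6,q8,q9,q10,q12,q13} on symbol 1: members go to different blocks, giving {q1,q3,q5,q6,q8,q12,q13} and {q0,q9,q10}.
On input 0, block {q1,q3,q5,q6,q8,q12,q13} splits into {q3,q5,q8,q12,q13} and {q1,q6}.
Split {q0,q9,q10} by δ(·,0) → {q0,q10} and {q9}.
The partition is now stable with 5 blocks: {q11} | {q3,q5,q8,q12,q13} | {q0,q10} | {q1,q6} | {q9}.

5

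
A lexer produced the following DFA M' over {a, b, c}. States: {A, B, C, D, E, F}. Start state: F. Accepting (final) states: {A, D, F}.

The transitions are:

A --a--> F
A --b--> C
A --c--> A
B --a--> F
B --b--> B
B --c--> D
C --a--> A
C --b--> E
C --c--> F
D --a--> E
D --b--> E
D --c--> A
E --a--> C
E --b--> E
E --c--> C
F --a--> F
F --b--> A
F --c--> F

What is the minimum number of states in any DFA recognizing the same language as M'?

4

States {B,D} cannot be reached from the start state, so discard them.
Initial partition by acceptance: {A,F} | {C,E}.
Refine {A,F} on symbol b: members go to different blocks, giving {A} and {F}.
Refine {C,E} on symbol a: members go to different blocks, giving {C} and {E}.
The partition is now stable with 4 blocks: {A} | {C} | {F} | {E}.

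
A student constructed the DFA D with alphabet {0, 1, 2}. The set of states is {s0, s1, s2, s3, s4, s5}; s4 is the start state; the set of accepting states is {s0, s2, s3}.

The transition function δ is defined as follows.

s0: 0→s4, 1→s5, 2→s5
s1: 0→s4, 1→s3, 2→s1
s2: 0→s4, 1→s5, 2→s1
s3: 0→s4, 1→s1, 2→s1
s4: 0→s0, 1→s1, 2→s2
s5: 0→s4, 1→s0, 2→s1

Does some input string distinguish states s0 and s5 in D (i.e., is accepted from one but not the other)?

Yes

Every state is reachable, so we keep all 6.
Initial partition by acceptance: {s0,s2,s3} | {s1,s4,s5}.
Refine {s1,s4,s5} on symbol 0: members go to different blocks, giving {s1,s5} and {s4}.
No further refinement is possible. Final partition (3 blocks): {s0,s2,s3} | {s1,s5} | {s4}.
s0 and s5 end up in different blocks, so they are distinguishable. For instance, the string 'ε' is accepted from only s0.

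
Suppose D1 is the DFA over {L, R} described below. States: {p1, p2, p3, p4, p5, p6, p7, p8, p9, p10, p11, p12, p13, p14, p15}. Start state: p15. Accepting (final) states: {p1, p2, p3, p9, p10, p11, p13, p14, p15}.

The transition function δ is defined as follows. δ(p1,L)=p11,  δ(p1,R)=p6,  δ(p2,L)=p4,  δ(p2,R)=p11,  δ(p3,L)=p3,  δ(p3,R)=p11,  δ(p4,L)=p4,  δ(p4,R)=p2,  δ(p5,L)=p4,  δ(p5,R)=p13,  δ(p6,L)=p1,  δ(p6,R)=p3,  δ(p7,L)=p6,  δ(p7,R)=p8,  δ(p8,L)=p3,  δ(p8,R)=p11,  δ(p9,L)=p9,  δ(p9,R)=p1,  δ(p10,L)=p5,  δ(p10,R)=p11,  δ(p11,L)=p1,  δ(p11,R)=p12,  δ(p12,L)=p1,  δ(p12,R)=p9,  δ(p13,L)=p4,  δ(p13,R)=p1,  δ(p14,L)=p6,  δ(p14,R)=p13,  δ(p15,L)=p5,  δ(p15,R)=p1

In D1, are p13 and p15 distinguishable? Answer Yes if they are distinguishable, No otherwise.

No

First remove the unreachable states {p7,p8,p10,p14}; 11 states remain.
Initial partition by acceptance: {p1,p2,p3,p9,p11,p13,p15} | {p4,p5,p6,p12}.
Refine {p1,p2,p3,p9,p11,p13,p15} on symbol L: members go to different blocks, giving {p1,p3,p9,p11} and {p2,p13,p15}.
Refine {p1,p3,p9,p11} on symbol R: members go to different blocks, giving {p1,p11} and {p3,p9}.
Refine {p4,p5,p6,p12} on symbol L: members go to different blocks, giving {p4,p5} and {p6,p12}.
No further refinement is possible. Final partition (5 blocks): {p1,p11} | {p4,p5} | {p2,p13,p15} | {p3,p9} | {p6,p12}.
p13 and p15 lie in the same block of the stable partition, so they are equivalent — no string distinguishes them.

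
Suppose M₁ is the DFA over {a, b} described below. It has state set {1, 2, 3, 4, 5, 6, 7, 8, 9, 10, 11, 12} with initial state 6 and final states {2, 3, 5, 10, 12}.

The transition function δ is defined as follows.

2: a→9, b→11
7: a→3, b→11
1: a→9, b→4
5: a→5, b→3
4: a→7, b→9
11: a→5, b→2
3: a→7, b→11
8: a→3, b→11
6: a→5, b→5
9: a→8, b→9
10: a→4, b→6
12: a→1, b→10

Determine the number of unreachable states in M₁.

4

BFS from 6 reaches {2, 3, 5, 6, 7, 8, 9, 11}; the 4 state(s) 1, 4, 10, 12 are never visited.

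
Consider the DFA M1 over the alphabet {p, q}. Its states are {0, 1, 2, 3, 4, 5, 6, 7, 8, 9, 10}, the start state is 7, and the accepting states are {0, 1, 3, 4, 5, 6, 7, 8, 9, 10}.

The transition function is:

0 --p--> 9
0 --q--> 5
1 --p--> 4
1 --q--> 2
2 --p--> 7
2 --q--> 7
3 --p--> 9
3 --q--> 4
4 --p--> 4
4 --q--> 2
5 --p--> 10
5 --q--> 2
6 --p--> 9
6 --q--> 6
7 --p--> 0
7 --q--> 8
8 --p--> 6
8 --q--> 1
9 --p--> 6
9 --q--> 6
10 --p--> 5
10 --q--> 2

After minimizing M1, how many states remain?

5

First remove the unreachable states {3}; 10 states remain.
Initial partition by acceptance: {0,1,4,5,6,7,8,9,10} | {2}.
Refine {0,1,4,5,6,7,8,9,10} on symbol q: members go to different blocks, giving {0,6,7,8,9} and {1,4,5,10}.
Split {0,6,7,8,9} by δ(·,q) → {6,7,9} and {0,8}.
Refine {6,7,9} on symbol p: members go to different blocks, giving {6,9} and {7}.
The partition is now stable with 5 blocks: {6,9} | {2} | {1,4,5,10} | {0,8} | {7}.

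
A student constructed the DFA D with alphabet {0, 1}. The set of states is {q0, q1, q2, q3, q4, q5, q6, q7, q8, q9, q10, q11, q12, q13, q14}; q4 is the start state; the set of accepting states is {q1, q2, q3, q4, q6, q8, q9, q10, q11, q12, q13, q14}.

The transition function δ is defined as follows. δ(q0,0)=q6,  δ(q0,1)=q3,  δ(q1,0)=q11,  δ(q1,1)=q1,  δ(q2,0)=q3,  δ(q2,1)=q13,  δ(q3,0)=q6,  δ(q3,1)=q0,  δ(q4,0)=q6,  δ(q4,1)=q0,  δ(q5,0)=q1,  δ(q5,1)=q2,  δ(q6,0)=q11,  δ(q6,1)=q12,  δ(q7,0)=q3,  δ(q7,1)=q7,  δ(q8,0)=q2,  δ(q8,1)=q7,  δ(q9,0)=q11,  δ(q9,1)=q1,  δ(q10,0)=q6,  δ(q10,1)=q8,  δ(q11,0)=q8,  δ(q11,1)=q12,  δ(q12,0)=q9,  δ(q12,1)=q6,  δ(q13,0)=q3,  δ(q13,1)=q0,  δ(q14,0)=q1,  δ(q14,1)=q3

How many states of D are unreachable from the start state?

3

No path from q4 leads to q5, q10, q14; the other 12 states are all reachable.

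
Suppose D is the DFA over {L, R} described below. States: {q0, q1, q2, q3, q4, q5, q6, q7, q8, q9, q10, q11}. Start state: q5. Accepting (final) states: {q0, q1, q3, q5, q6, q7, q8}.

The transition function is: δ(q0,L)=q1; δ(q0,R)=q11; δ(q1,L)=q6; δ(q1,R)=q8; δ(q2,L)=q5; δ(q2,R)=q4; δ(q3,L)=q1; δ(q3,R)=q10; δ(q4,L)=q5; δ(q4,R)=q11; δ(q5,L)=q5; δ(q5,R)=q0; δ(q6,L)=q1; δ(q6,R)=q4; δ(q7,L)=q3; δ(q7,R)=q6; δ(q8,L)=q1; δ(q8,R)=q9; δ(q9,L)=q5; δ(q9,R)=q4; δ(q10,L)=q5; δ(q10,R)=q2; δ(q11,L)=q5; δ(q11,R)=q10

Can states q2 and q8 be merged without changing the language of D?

States {q3,q7} cannot be reached from the start state, so discard them.
Start with accepting vs non-accepting: {q0,q1,q5,q6,q8} | {q2,q4,q9,q10,q11}.
Split {q0,q1,q5,q6,q8} by δ(·,R) → {q0,q6,q8} and {q1,q5}.
Refine {q1,q5} on symbol L: members go to different blocks, giving {q1} and {q5}.
No further refinement is possible. Final partition (4 blocks): {q0,q6,q8} | {q2,q4,q9,q10,q11} | {q1} | {q5}.
q2 and q8 end up in different blocks, so they are distinguishable. For instance, the string 'ε' is accepted from only q8.

No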